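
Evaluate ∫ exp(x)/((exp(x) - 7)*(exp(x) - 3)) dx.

log(exp(x) - 7)/4 - log(exp(x) - 3)/4 + C

Let u = e^x, du = e^x dx.
The integral becomes ∫ du/((u-7)(u-3)); decompose into partial fractions.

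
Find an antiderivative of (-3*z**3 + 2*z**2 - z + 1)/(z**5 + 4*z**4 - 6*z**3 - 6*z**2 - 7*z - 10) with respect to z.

Factor the denominator: (z - 2)*(z + 1)*(z + 5)*(z**2 + 1).
Partial-fraction decomposition: -(18*z + 1)/(130*(z**2 + 1)) + 431/(728*(z + 5)) - 7/(24*(z + 1)) - 17/(105*(z - 2)).
Integrate each term; A/(z−a) gives A·log|z−a|; the (Bz+D)/(z²+p²) term gives a log and an atan.

-17*log(z - 2)/105 - 7*log(z + 1)/24 + 431*log(z + 5)/728 - 9*log(z**2 + 1)/130 - atan(z)/130 + C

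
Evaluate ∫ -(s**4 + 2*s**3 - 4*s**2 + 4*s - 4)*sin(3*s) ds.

Use integration by parts with u = s**4 + 2*s**3 - 4*s**2 + 4*s - 4, dv = -sin(3*s) ds, so v = cos(3*s)/3.
Apply parts 4 times (tabular method): alternate signs, differentiate u down to 0, integrate dv up.

s**4*cos(3*s)/3 - 4*s**3*sin(3*s)/9 + 2*s**3*cos(3*s)/3 - 2*s**2*sin(3*s)/3 - 16*s**2*cos(3*s)/9 + 32*s*sin(3*s)/27 + 8*s*cos(3*s)/9 - 8*sin(3*s)/27 - 76*cos(3*s)/81 + C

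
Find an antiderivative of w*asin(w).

Use integration by parts with u = arcsin(w), dv = w dw.
Then du = 1/sqrt(-w**2 + 1) dw.

w**2*asin(w)/2 + w*sqrt(-w**2 + 1)/4 - asin(w)/4 + C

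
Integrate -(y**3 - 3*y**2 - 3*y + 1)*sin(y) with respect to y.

Use integration by parts with u = y**3 - 3*y**2 - 3*y + 1, dv = -sin(y) dy, so v = cos(y).
Apply parts 3 times (tabular method): alternate signs, differentiate u down to 0, integrate dv up.

y**3*cos(y) - 3*y**2*sin(y) - 3*y**2*cos(y) + 6*y*sin(y) - 9*y*cos(y) + 9*sin(y) + 7*cos(y) + C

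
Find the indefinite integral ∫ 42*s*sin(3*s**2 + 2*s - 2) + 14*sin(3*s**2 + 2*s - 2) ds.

-7*cos(3*s**2 + 2*s - 2) + C

Let u = 3*s**2 + 2*s - 2, so du = (6*s + 2) ds.
Rewriting, the integral becomes 7·∫ sin(u) du = 7·-cos(u).
Substituting back, u = 3*s**2 + 2*s - 2.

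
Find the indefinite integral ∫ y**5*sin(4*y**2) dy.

Let u = y², du = 2y dy; rewrite as (1/2)∫ u^2·sin(4u) du.
Now integrate by parts 2 times.

-y**4*cos(4*y**2)/8 + y**2*sin(4*y**2)/16 + cos(4*y**2)/64 + C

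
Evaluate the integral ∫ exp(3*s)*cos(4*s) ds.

4*exp(3*s)*sin(4*s)/25 + 3*exp(3*s)*cos(4*s)/25 + C

Let I denote the integral. Integrate by parts with u = cos(4*s), dv = exp(3*s) ds, so v = exp(3*s)/3: I = exp(3*s)*cos(4*s)/3 + (4/3)·∫ exp(3*s)*sin(4*s) ds.
Apply parts again with u = sin(4*s), dv = exp(3*s) ds: ∫ exp(3*s)*sin(4*s) ds = exp(3*s)*sin(4*s)/3 − (4/3)·I. Substituting back brings back I: I = 4*exp(3*s)*sin(4*s)/9 + exp(3*s)*cos(4*s)/3 − (16/9)·I.
Solving for I: (1 + 16/9)·I equals the remaining terms, so I = (9/25)·(4*exp(3*s)*sin(4*s)/9 + exp(3*s)*cos(4*s)/3).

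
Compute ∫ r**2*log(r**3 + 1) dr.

r**3*log(r**3 + 1)/3 - r**3/3 + log(r**3 + 1)/3 + C

Let u = r**3 + 1, so du = (3*r**2) dr.
The integral becomes (1/3)·∫ log(u) du; integrate by parts with u′=log(u), dv′=du.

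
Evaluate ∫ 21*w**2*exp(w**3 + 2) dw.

Let u = w**3 + 2, so du = (3*w**2) dw.
Rewriting, the integral becomes 7·∫ e^u du = 7·e^u.
Substituting back, u = w**3 + 2.

7*exp(w**3 + 2) + C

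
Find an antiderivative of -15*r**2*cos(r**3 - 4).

-5*sin(r**3 - 4) + C

Let u = r**3 - 4, so du = (3*r**2) dr.
Rewriting, the integral becomes -5·∫ cos(u) du = -5·sin(u).
Substituting back, u = r**3 - 4.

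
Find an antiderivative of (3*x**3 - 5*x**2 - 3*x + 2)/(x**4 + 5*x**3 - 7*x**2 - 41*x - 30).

Factor the denominator: (x - 3)*(x + 1)*(x + 2)*(x + 5).
Partial-fraction decomposition: 161/(32*(x + 5)) - 12/(5*(x + 2)) + 3/(16*(x + 1)) + 29/(160*(x - 3)).
Integrate each term: A/(x−a) contributes A·log|x−a|.

29*log(x - 3)/160 + 3*log(x + 1)/16 - 12*log(x + 2)/5 + 161*log(x + 5)/32 + C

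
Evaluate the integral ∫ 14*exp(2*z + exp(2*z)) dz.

7*exp(exp(2*z)) + C

Let u = exp(2*z), so du = (2*exp(2*z)) dz.
Rewriting, the integral becomes 7·∫ e^u du = 7·e^u.
Substituting back, u = exp(2*z).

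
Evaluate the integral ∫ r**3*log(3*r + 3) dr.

Use integration by parts with u = log(3*r + 3), dv = r**3 dr.
Then du = 3/(3*r + 3) dr and v = r**4/4.

r**4*log(3*r + 3)/4 - r**4/16 + r**3/12 - r**2/8 + r/4 - log(r + 1)/4 + C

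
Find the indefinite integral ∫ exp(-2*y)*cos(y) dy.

Let I denote the integral. Integrate by parts with u = cos(y), dv = exp(-2*y) dy, so v = -exp(-2*y)/2: I = -exp(-2*y)*cos(y)/2 − (1/2)·∫ exp(-2*y)*sin(y) dy.
Apply parts again with u = sin(y), dv = exp(-2*y) dy: ∫ exp(-2*y)*sin(y) dy = -exp(-2*y)*sin(y)/2 + (1/2)·I. Substituting back brings back I: I = exp(-2*y)*sin(y)/4 - exp(-2*y)*cos(y)/2 − (1/4)·I.
Solving for I: (1 + 1/4)·I equals the remaining terms, so I = (4/5)·(exp(-2*y)*sin(y)/4 - exp(-2*y)*cos(y)/2).

exp(-2*y)*sin(y)/5 - 2*exp(-2*y)*cos(y)/5 + C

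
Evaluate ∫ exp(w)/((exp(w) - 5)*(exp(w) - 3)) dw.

log(exp(w) - 5)/2 - log(exp(w) - 3)/2 + C

Let u = e^w, du = e^w dw.
The integral becomes ∫ du/((u-3)(u-5)); decompose into partial fractions.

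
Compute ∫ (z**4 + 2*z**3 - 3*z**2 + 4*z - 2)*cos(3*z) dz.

Use integration by parts with u = z**4 + 2*z**3 - 3*z**2 + 4*z - 2, dv = cos(3*z) dz, so v = sin(3*z)/3.
Apply parts 4 times (tabular method): alternate signs, differentiate u down to 0, integrate dv up.

z**4*sin(3*z)/3 + 2*z**3*sin(3*z)/3 + 4*z**3*cos(3*z)/9 - 13*z**2*sin(3*z)/9 + 2*z**2*cos(3*z)/3 + 8*z*sin(3*z)/9 - 26*z*cos(3*z)/27 - 28*sin(3*z)/81 + 8*cos(3*z)/27 + C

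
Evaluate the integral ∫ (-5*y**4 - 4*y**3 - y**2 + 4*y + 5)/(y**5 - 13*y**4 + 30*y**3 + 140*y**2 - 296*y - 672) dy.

Factor the denominator: (y - 7)*(y - 6)*(y - 4)*(y + 2)**2.
Partial-fraction decomposition: -7045/(31104*(y + 2)) + 55/(432*(y + 2)**2) - 1531/(216*(y - 4)) + 7351/(128*(y - 6)) - 13393/(243*(y - 7)).
Integrate each term; A/(y−a) gives A·log|y−a|; A/(y−a)² gives −A/(y−a).

-13393*log(y - 7)/243 + 7351*log(y - 6)/128 - 1531*log(y - 4)/216 - 7045*log(y + 2)/31104 - 55/(432*y + 864) + C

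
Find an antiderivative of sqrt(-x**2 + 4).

x*sqrt(-x**2 + 4)/2 + 2*asin(x/2) + C

Substitute x = 2·sin(θ), so dx = 2·cos(θ) dθ and the radical becomes sqrt(-x**2 + 4) = 2·cos(θ) by the Pythagorean identity.
Integrate the resulting trig expression in θ, then back-substitute θ = asin(x/2), sin(θ) = x/2, cos(θ) = sqrt(-x**2 + 4)/2 (absorbing any constant into C).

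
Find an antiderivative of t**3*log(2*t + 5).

t**4*log(2*t + 5)/4 - t**4/16 + 5*t**3/24 - 25*t**2/32 + 125*t/32 - 625*log(2*t + 5)/64 + C

Use integration by parts with u = log(2*t + 5), dv = t**3 dt.
Then du = 2/(2*t + 5) dt and v = t**4/4.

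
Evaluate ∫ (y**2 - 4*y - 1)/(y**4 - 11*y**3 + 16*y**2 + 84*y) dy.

Factor the denominator: y*(y - 7)*(y - 6)*(y + 2).
Partial-fraction decomposition: -11/(144*(y + 2)) - 11/(48*(y - 6)) + 20/(63*(y - 7)) - 1/(84*y).
Integrate each term: A/(y−a) contributes A·log|y−a|.

-log(y)/84 + 20*log(y - 7)/63 - 11*log(y - 6)/48 - 11*log(y + 2)/144 + C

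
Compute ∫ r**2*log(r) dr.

r**3*log(r)/3 - r**3/9 + C

Use integration by parts with u = log(r), dv = r**2 dr.
Then du = 1/r dr and v = r**3/3.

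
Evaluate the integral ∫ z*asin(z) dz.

z**2*asin(z)/2 + z*sqrt(-z**2 + 1)/4 - asin(z)/4 + C

Use integration by parts with u = arcsin(z), dv = z dz.
Then du = 1/sqrt(-z**2 + 1) dz.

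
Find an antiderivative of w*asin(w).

w**2*asin(w)/2 + w*sqrt(-w**2 + 1)/4 - asin(w)/4 + C

Use integration by parts with u = arcsin(w), dv = w dw.
Then du = 1/sqrt(-w**2 + 1) dw.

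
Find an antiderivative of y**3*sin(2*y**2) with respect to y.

-y**2*cos(2*y**2)/4 + sin(2*y**2)/8 + C

Let u = y², du = 2y dy; rewrite as (1/2)∫ u^1·sin(2u) du.
Now integrate by parts 1 time.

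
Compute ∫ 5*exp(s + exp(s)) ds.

Let u = exp(s), so du = (exp(s)) ds.
Rewriting, the integral becomes 5·∫ e^u du = 5·e^u.
Substituting back, u = exp(s).

5*exp(exp(s)) + C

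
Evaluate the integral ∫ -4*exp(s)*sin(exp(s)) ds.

Let u = exp(s), so du = (exp(s)) ds.
Rewriting, the integral becomes -4·∫ sin(u) du = -4·-cos(u).
Substituting back, u = exp(s).

4*cos(exp(s)) + C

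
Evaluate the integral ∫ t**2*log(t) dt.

Use integration by parts with u = log(t), dv = t**2 dt.
Then du = 1/t dt and v = t**3/3.

t**3*log(t)/3 - t**3/9 + C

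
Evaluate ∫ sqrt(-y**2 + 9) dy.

Substitute y = 3·sin(θ), so dy = 3·cos(θ) dθ and the radical becomes sqrt(-y**2 + 9) = 3·cos(θ) by the Pythagorean identity.
Integrate the resulting trig expression in θ, then back-substitute θ = asin(y/3), sin(θ) = y/3, cos(θ) = sqrt(-y**2 + 9)/3 (absorbing any constant into C).

y*sqrt(-y**2 + 9)/2 + 9*asin(y/3)/2 + C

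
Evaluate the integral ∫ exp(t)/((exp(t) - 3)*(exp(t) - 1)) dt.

log(exp(t) - 3)/2 - log(exp(t) - 1)/2 + C

Let u = e^t, du = e^t dt.
The integral becomes ∫ du/((u-1)(u-3)); decompose into partial fractions.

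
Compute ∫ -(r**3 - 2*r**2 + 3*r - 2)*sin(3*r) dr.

r**3*cos(3*r)/3 - r**2*sin(3*r)/3 - 2*r**2*cos(3*r)/3 + 4*r*sin(3*r)/9 + 7*r*cos(3*r)/9 - 7*sin(3*r)/27 - 14*cos(3*r)/27 + C

Use integration by parts with u = r**3 - 2*r**2 + 3*r - 2, dv = -sin(3*r) dr, so v = cos(3*r)/3.
Apply parts 3 times (tabular method): alternate signs, differentiate u down to 0, integrate dv up.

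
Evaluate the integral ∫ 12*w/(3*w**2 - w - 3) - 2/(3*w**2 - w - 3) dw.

2*log(3*w**2 - w - 3) + C

Let u = 3*w**2 - w - 3, so du = (6*w - 1) dw.
Rewriting, the integral becomes 2·∫ 1/u du = 2·log(u).
Substituting back, u = 3*w**2 - w - 3.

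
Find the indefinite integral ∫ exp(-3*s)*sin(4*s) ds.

Let I denote the integral. Integrate by parts with u = sin(4*s), dv = exp(-3*s) ds, so v = -exp(-3*s)/3: I = -exp(-3*s)*sin(4*s)/3 + (4/3)·∫ exp(-3*s)*cos(4*s) ds.
Apply parts again with u = cos(4*s), dv = exp(-3*s) ds: ∫ exp(-3*s)*cos(4*s) ds = -exp(-3*s)*cos(4*s)/3 − (4/3)·I. Substituting back brings back I: I = -exp(-3*s)*sin(4*s)/3 - 4*exp(-3*s)*cos(4*s)/9 − (16/9)·I.
Solving for I: (1 + 16/9)·I equals the remaining terms, so I = (9/25)·(-exp(-3*s)*sin(4*s)/3 - 4*exp(-3*s)*cos(4*s)/9).

-3*exp(-3*s)*sin(4*s)/25 - 4*exp(-3*s)*cos(4*s)/25 + C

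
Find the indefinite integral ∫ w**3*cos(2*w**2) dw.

Let u = w², du = 2w dw; rewrite as (1/2)∫ u^1·cos(2u) du.
Now integrate by parts 1 time.

w**2*sin(2*w**2)/4 + cos(2*w**2)/8 + C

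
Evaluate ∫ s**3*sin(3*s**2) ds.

Let u = s², du = 2s ds; rewrite as (1/2)∫ u^1·sin(3u) du.
Now integrate by parts 1 time.

-s**2*cos(3*s**2)/6 + sin(3*s**2)/18 + C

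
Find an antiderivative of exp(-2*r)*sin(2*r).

-exp(-2*r)*sin(2*r)/4 - exp(-2*r)*cos(2*r)/4 + C

Let I denote the integral. Integrate by parts with u = sin(2*r), dv = exp(-2*r) dr, so v = -exp(-2*r)/2: I = -exp(-2*r)*sin(2*r)/2 + ∫ exp(-2*r)*cos(2*r) dr.
Apply parts again with u = cos(2*r), dv = exp(-2*r) dr: ∫ exp(-2*r)*cos(2*r) dr = -exp(-2*r)*cos(2*r)/2 − I. Substituting back brings back I: I = -exp(-2*r)*sin(2*r)/2 - exp(-2*r)*cos(2*r)/2 − I.
Solving for I: (1 + 1)·I equals the remaining terms, so I = (1/2)·(-exp(-2*r)*sin(2*r)/2 - exp(-2*r)*cos(2*r)/2).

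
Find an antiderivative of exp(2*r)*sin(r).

Let I denote the integral. Integrate by parts with u = sin(r), dv = exp(2*r) dr, so v = exp(2*r)/2: I = exp(2*r)*sin(r)/2 − (1/2)·∫ exp(2*r)*cos(r) dr.
Apply parts again with u = cos(r), dv = exp(2*r) dr: ∫ exp(2*r)*cos(r) dr = exp(2*r)*cos(r)/2 + (1/2)·I. Substituting back brings back I: I = exp(2*r)*sin(r)/2 - exp(2*r)*cos(r)/4 − (1/4)·I.
Solving for I: (1 + 1/4)·I equals the remaining terms, so I = (4/5)·(exp(2*r)*sin(r)/2 - exp(2*r)*cos(r)/4).

2*exp(2*r)*sin(r)/5 - exp(2*r)*cos(r)/5 + C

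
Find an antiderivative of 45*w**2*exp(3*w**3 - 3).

Let u = 3*w**3 - 3, so du = (9*w**2) dw.
Rewriting, the integral becomes 5·∫ e^u du = 5·e^u.
Substituting back, u = 3*w**3 - 3.

5*exp(3*w**3 - 3) + C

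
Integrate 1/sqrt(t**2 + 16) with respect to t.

Substitute t = 4·tan(θ), so dt = 4·sec(θ)^2 dθ and the radical becomes sqrt(t**2 + 16) = 4·sec(θ) by the Pythagorean identity.
Integrate the resulting trig expression in θ, then back-substitute tan(θ) = t/4, sec(θ) = sqrt(t**2 + 16)/4 (absorbing any constant into C).

log(t + sqrt(t**2 + 16)) + C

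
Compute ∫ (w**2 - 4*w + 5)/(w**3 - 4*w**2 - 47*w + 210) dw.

Factor the denominator: (w - 6)*(w - 5)*(w + 7).
Partial-fraction decomposition: 41/(78*(w + 7)) - 5/(6*(w - 5)) + 17/(13*(w - 6)).
Integrate each term: A/(w−a) contributes A·log|w−a|.

17*log(w - 6)/13 - 5*log(w - 5)/6 + 41*log(w + 7)/78 + C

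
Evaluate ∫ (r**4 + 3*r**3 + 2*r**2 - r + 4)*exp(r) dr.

Use integration by parts with u = r**4 + 3*r**3 + 2*r**2 - r + 4, dv = exp(r) dr, so v = exp(r).
Apply parts 4 times (tabular method): alternate signs, differentiate u down to 0, integrate dv up.

(r**4 - r**3 + 5*r**2 - 11*r + 15)*exp(r) + C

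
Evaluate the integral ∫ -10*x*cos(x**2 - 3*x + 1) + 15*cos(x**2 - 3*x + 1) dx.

-5*sin(x**2 - 3*x + 1) + C

Let u = x**2 - 3*x + 1, so du = (2*x - 3) dx.
Rewriting, the integral becomes -5·∫ cos(u) du = -5·sin(u).
Substituting back, u = x**2 - 3*x + 1.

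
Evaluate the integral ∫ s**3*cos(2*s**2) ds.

s**2*sin(2*s**2)/4 + cos(2*s**2)/8 + C

Let u = s², du = 2s ds; rewrite as (1/2)∫ u^1·cos(2u) du.
Now integrate by parts 1 time.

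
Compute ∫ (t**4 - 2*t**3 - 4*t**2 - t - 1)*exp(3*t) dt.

(27*t**4 - 90*t**3 - 18*t**2 - 15*t - 22)*exp(3*t)/81 + C

Use integration by parts with u = t**4 - 2*t**3 - 4*t**2 - t - 1, dv = exp(3*t) dt, so v = exp(3*t)/3.
Apply parts 4 times (tabular method): alternate signs, differentiate u down to 0, integrate dv up.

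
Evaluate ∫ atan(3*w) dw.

w*atan(3*w) - log(9*w**2 + 1)/6 + C

Use integration by parts with u = arctan(3*w), dv = dw.
Then du = 3/(9*w**2 + 1) dw.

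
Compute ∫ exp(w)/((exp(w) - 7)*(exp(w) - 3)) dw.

log(exp(w) - 7)/4 - log(exp(w) - 3)/4 + C

Let u = e^w, du = e^w dw.
The integral becomes ∫ du/((u-7)(u-3)); decompose into partial fractions.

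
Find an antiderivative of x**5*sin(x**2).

Let u = x², du = 2x dx; rewrite as (1/2)∫ u^2·sin(1u) du.
Now integrate by parts 2 times.

-x**4*cos(x**2)/2 + x**2*sin(x**2) + cos(x**2) + C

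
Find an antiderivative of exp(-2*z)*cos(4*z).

Let I denote the integral. Integrate by parts with u = cos(4*z), dv = exp(-2*z) dz, so v = -exp(-2*z)/2: I = -exp(-2*z)*cos(4*z)/2 − 2·∫ exp(-2*z)*sin(4*z) dz.
Apply parts again with u = sin(4*z), dv = exp(-2*z) dz: ∫ exp(-2*z)*sin(4*z) dz = -exp(-2*z)*sin(4*z)/2 + 2·I. Substituting back brings back I: I = exp(-2*z)*sin(4*z) - exp(-2*z)*cos(4*z)/2 − 4·I.
Solving for I: (1 + 4)·I equals the remaining terms, so I = (1/5)·(exp(-2*z)*sin(4*z) - exp(-2*z)*cos(4*z)/2).

exp(-2*z)*sin(4*z)/5 - exp(-2*z)*cos(4*z)/10 + C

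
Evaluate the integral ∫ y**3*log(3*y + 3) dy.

y**4*log(3*y + 3)/4 - y**4/16 + y**3/12 - y**2/8 + y/4 - log(y + 1)/4 + C

Use integration by parts with u = log(3*y + 3), dv = y**3 dy.
Then du = 3/(3*y + 3) dy and v = y**4/4.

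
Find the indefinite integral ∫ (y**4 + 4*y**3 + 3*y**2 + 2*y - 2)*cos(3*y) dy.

Use integration by parts with u = y**4 + 4*y**3 + 3*y**2 + 2*y - 2, dv = cos(3*y) dy, so v = sin(3*y)/3.
Apply parts 4 times (tabular method): alternate signs, differentiate u down to 0, integrate dv up.

y**4*sin(3*y)/3 + 4*y**3*sin(3*y)/3 + 4*y**3*cos(3*y)/9 + 5*y**2*sin(3*y)/9 + 4*y**2*cos(3*y)/3 - 2*y*sin(3*y)/9 + 10*y*cos(3*y)/27 - 64*sin(3*y)/81 - 2*cos(3*y)/27 + C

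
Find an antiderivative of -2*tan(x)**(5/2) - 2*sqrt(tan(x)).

Let u = tan(x), so du = (tan(x)**2 + 1) dx.
Rewriting, the integral becomes -2·∫ √u du = -2·(2/3)u^(3/2).
Substituting back, u = tan(x).

-4*tan(x)**(3/2)/3 + C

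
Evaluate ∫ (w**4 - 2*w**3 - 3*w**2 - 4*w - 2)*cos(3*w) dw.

w**4*sin(3*w)/3 - 2*w**3*sin(3*w)/3 + 4*w**3*cos(3*w)/9 - 13*w**2*sin(3*w)/9 - 2*w**2*cos(3*w)/3 - 8*w*sin(3*w)/9 - 26*w*cos(3*w)/27 - 28*sin(3*w)/81 - 8*cos(3*w)/27 + C

Use integration by parts with u = w**4 - 2*w**3 - 3*w**2 - 4*w - 2, dv = cos(3*w) dw, so v = sin(3*w)/3.
Apply parts 4 times (tabular method): alternate signs, differentiate u down to 0, integrate dv up.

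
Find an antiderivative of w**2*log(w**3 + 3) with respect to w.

Let u = w**3 + 3, so du = (3*w**2) dw.
The integral becomes (1/3)·∫ log(u) du; integrate by parts with u′=log(u), dv′=du.

w**3*log(w**3 + 3)/3 - w**3/3 + log(w**3 + 3) + C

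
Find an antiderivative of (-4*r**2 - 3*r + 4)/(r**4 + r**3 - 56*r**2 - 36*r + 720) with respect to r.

Factor the denominator: (r - 6)*(r - 4)*(r + 5)*(r + 6).
Partial-fraction decomposition: 61/(60*(r + 6)) - 9/(11*(r + 5)) + 2/(5*(r - 4)) - 79/(132*(r - 6)).
Integrate each term: A/(r−a) contributes A·log|r−a|.

-79*log(r - 6)/132 + 2*log(r - 4)/5 - 9*log(r + 5)/11 + 61*log(r + 6)/60 + C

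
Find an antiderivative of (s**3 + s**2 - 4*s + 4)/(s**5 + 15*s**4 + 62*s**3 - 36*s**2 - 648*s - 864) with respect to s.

Factor the denominator: (s - 3)*(s + 2)*(s + 4)*(s + 6)**2.
Partial-fraction decomposition: 175/(324*(s + 6)) + 19/(9*(s + 6)**2) - 1/(2*(s + 4)) - 1/(20*(s + 2)) + 4/(405*(s - 3)).
Integrate each term; A/(s−a) gives A·log|s−a|; A/(s−a)² gives −A/(s−a).

4*log(s - 3)/405 - log(s + 2)/20 - log(s + 4)/2 + 175*log(s + 6)/324 - 19/(9*s + 54) + C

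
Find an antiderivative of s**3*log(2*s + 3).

s**4*log(2*s + 3)/4 - s**4/16 + s**3/8 - 9*s**2/32 + 27*s/32 - 81*log(2*s + 3)/64 + C

Use integration by parts with u = log(2*s + 3), dv = s**3 ds.
Then du = 2/(2*s + 3) ds and v = s**4/4.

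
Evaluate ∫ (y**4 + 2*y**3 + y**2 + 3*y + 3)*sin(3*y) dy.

-y**4*cos(3*y)/3 + 4*y**3*sin(3*y)/9 - 2*y**3*cos(3*y)/3 + 2*y**2*sin(3*y)/3 + y**2*cos(3*y)/9 - 2*y*sin(3*y)/27 - 5*y*cos(3*y)/9 + 5*sin(3*y)/27 - 83*cos(3*y)/81 + C

Use integration by parts with u = y**4 + 2*y**3 + y**2 + 3*y + 3, dv = sin(3*y) dy, so v = -cos(3*y)/3.
Apply parts 4 times (tabular method): alternate signs, differentiate u down to 0, integrate dv up.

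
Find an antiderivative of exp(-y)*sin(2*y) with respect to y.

Let I denote the integral. Integrate by parts with u = sin(2*y), dv = exp(-y) dy, so v = -exp(-y): I = -exp(-y)*sin(2*y) + 2·∫ exp(-y)*cos(2*y) dy.
Apply parts again with u = cos(2*y), dv = exp(-y) dy: ∫ exp(-y)*cos(2*y) dy = -exp(-y)*cos(2*y) − 2·I. Substituting back brings back I: I = -exp(-y)*sin(2*y) - 2*exp(-y)*cos(2*y) − 4·I.
Solving for I: (1 + 4)·I equals the remaining terms, so I = (1/5)·(-exp(-y)*sin(2*y) - 2*exp(-y)*cos(2*y)).

-exp(-y)*sin(2*y)/5 - 2*exp(-y)*cos(2*y)/5 + C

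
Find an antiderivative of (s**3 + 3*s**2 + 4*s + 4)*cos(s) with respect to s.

s**3*sin(s) + 3*s**2*sin(s) + 3*s**2*cos(s) - 2*s*sin(s) + 6*s*cos(s) - 2*sin(s) - 2*cos(s) + C

Use integration by parts with u = s**3 + 3*s**2 + 4*s + 4, dv = cos(s) ds, so v = sin(s).
Apply parts 3 times (tabular method): alternate signs, differentiate u down to 0, integrate dv up.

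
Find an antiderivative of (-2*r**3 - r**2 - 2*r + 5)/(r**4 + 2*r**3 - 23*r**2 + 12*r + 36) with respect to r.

-16*log(r - 3)/9 + 19*log(r - 2)/24 + 2*log(r + 1)/15 - 413*log(r + 6)/360 + C

Factor the denominator: (r - 3)*(r - 2)*(r + 1)*(r + 6).
Partial-fraction decomposition: -413/(360*(r + 6)) + 2/(15*(r + 1)) + 19/(24*(r - 2)) - 16/(9*(r - 3)).
Integrate each term: A/(r−a) contributes A·log|r−a|.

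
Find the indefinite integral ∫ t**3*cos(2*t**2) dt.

t**2*sin(2*t**2)/4 + cos(2*t**2)/8 + C

Let u = t², du = 2t dt; rewrite as (1/2)∫ u^1·cos(2u) du.
Now integrate by parts 1 time.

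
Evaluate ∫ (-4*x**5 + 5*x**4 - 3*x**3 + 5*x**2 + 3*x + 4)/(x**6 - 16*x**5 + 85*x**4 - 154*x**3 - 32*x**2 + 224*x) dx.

log(x)/56 - 27991*log(x - 7)/1260 + 32179*log(x - 4)/1800 + 7*log(x - 2)/20 - 3*log(x + 1)/100 - 364/(15*x - 60) + C

Factor the denominator: x*(x - 7)*(x - 4)**2*(x - 2)*(x + 1).
Partial-fraction decomposition: -3/(100*(x + 1)) + 7/(20*(x - 2)) + 32179/(1800*(x - 4)) + 364/(15*(x - 4)**2) - 27991/(1260*(x - 7)) + 1/(56*x).
Integrate each term; A/(x−a) gives A·log|x−a|; A/(x−a)² gives −A/(x−a).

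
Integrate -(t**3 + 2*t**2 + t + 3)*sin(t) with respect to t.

t**3*cos(t) - 3*t**2*sin(t) + 2*t**2*cos(t) - 4*t*sin(t) - 5*t*cos(t) + 5*sin(t) - cos(t) + C

Use integration by parts with u = t**3 + 2*t**2 + t + 3, dv = -sin(t) dt, so v = cos(t).
Apply parts 3 times (tabular method): alternate signs, differentiate u down to 0, integrate dv up.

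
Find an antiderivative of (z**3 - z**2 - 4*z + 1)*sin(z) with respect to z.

Use integration by parts with u = z**3 - z**2 - 4*z + 1, dv = sin(z) dz, so v = -cos(z).
Apply parts 3 times (tabular method): alternate signs, differentiate u down to 0, integrate dv up.

-z**3*cos(z) + 3*z**2*sin(z) + z**2*cos(z) - 2*z*sin(z) + 10*z*cos(z) - 10*sin(z) - 3*cos(z) + C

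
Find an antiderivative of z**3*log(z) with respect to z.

z**4*log(z)/4 - z**4/16 + C

Use integration by parts with u = log(z), dv = z**3 dz.
Then du = 1/z dz and v = z**4/4.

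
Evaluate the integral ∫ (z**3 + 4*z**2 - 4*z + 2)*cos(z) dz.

Use integration by parts with u = z**3 + 4*z**2 - 4*z + 2, dv = cos(z) dz, so v = sin(z).
Apply parts 3 times (tabular method): alternate signs, differentiate u down to 0, integrate dv up.

z**3*sin(z) + 4*z**2*sin(z) + 3*z**2*cos(z) - 10*z*sin(z) + 8*z*cos(z) - 6*sin(z) - 10*cos(z) + C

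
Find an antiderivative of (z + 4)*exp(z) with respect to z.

Use integration by parts with u = z + 4, dv = exp(z) dz, so v = exp(z).
Apply parts 1 times (tabular method): alternate signs, differentiate u down to 0, integrate dv up.

(z + 3)*exp(z) + C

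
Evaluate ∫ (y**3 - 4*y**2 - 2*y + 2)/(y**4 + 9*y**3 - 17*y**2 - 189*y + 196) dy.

-2*log(y - 4)/121 + log(y - 1)/64 + 7751*log(y + 7)/7744 + 523/(88*y + 616) + C

Factor the denominator: (y - 4)*(y - 1)*(y + 7)**2.
Partial-fraction decomposition: 7751/(7744*(y + 7)) - 523/(88*(y + 7)**2) + 1/(64*(y - 1)) - 2/(121*(y - 4)).
Integrate each term; A/(y−a) gives A·log|y−a|; A/(y−a)² gives −A/(y−a).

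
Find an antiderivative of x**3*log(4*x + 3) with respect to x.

x**4*log(4*x + 3)/4 - x**4/16 + x**3/16 - 9*x**2/128 + 27*x/256 - 81*log(4*x + 3)/1024 + C

Use integration by parts with u = log(4*x + 3), dv = x**3 dx.
Then du = 4/(4*x + 3) dx and v = x**4/4.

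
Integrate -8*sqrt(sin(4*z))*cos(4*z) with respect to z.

Let u = sin(4*z), so du = (4*cos(4*z)) dz.
Rewriting, the integral becomes -2·∫ √u du = -2·(2/3)u^(3/2).
Substituting back, u = sin(4*z).

-4*sin(4*z)**(3/2)/3 + C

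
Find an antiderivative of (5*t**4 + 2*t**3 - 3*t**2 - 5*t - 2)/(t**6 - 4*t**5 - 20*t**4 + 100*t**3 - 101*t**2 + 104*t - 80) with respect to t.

6257*log(t - 4)/23409 - log(t - 1)/36 - 941*log(t + 5)/4212 - 121*log(t**2 + 1)/15028 - 276*atan(t)/3757 - 446/(153*t - 612) + C

Factor the denominator: (t - 4)**2*(t - 1)*(t + 5)*(t**2 + 1).
Partial-fraction decomposition: -(121*t + 552)/(7514*(t**2 + 1)) - 941/(4212*(t + 5)) - 1/(36*(t - 1)) + 6257/(23409*(t - 4)) + 446/(153*(t - 4)**2).
Integrate each term; A/(t−a) gives A·log|t−a|; the (Bt+D)/(t²+p²) term gives a log and an atan.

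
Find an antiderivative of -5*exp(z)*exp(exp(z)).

Let u = exp(z), so du = (exp(z)) dz.
Rewriting, the integral becomes -5·∫ e^u du = -5·e^u.
Substituting back, u = exp(z).

-5*exp(exp(z)) + C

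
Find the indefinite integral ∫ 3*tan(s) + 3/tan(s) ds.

3*log(tan(s)) + C

Let u = tan(s), so du = (tan(s)**2 + 1) ds.
Rewriting, the integral becomes 3·∫ 1/u du = 3·log(u).
Substituting back, u = tan(s).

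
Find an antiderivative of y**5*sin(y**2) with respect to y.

-y**4*cos(y**2)/2 + y**2*sin(y**2) + cos(y**2) + C

Let u = y², du = 2y dy; rewrite as (1/2)∫ u^2·sin(1u) du.
Now integrate by parts 2 times.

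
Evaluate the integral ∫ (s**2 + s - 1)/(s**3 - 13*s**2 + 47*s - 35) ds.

Factor the denominator: (s - 7)*(s - 5)*(s - 1).
Partial-fraction decomposition: 1/(24*(s - 1)) - 29/(8*(s - 5)) + 55/(12*(s - 7)).
Integrate each term: A/(s−a) contributes A·log|s−a|.

55*log(s - 7)/12 - 29*log(s - 5)/8 + log(s - 1)/24 + C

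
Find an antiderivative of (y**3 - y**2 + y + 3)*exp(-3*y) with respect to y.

Use integration by parts with u = y**3 - y**2 + y + 3, dv = exp(-3*y) dy, so v = -exp(-3*y)/3.
Apply parts 3 times (tabular method): alternate signs, differentiate u down to 0, integrate dv up.

(-3*y**3 - 3*y - 10)*exp(-3*y)/9 + C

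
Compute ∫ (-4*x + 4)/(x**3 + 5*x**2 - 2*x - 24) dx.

-2*log(x - 2)/15 - 16*log(x + 3)/5 + 10*log(x + 4)/3 + C

Factor the denominator: (x - 2)*(x + 3)*(x + 4).
Partial-fraction decomposition: 10/(3*(x + 4)) - 16/(5*(x + 3)) - 2/(15*(x - 2)).
Integrate each term: A/(x−a) contributes A·log|x−a|.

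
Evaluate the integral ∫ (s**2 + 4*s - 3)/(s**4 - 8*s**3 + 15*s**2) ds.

Factor the denominator: s**2*(s - 5)*(s - 3).
Partial-fraction decomposition: -1/(s - 3) + 21/(25*(s - 5)) + 4/(25*s) - 1/(5*s**2).
Integrate each term; A/(s−a) gives A·log|s−a|; A/(s−a)² gives −A/(s−a).

4*log(s)/25 + 21*log(s - 5)/25 - log(s - 3) + 1/(5*s) + C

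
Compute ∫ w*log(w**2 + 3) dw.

Let u = w**2 + 3, so du = (2*w) dw.
The integral becomes (1/2)·∫ log(u) du; integrate by parts with u′=log(u), dv′=du.

w**2*log(w**2 + 3)/2 - w**2/2 + 3*log(w**2 + 3)/2 + C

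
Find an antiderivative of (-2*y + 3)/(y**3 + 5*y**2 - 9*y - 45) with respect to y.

-log(y - 3)/16 - 3*log(y + 3)/4 + 13*log(y + 5)/16 + C

Factor the denominator: (y - 3)*(y + 3)*(y + 5).
Partial-fraction decomposition: 13/(16*(y + 5)) - 3/(4*(y + 3)) - 1/(16*(y - 3)).
Integrate each term: A/(y−a) contributes A·log|y−a|.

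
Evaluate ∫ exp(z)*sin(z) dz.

exp(z)*sin(z)/2 - exp(z)*cos(z)/2 + C

Let I denote the integral. Integrate by parts with u = sin(z), dv = exp(z) dz, so v = exp(z): I = exp(z)*sin(z) − ∫ exp(z)*cos(z) dz.
Apply parts again with u = cos(z), dv = exp(z) dz: ∫ exp(z)*cos(z) dz = exp(z)*cos(z) + I. Substituting back brings back I: I = exp(z)*sin(z) - exp(z)*cos(z) − I.
Solving for I: (1 + 1)·I equals the remaining terms, so I = (1/2)·(exp(z)*sin(z) - exp(z)*cos(z)).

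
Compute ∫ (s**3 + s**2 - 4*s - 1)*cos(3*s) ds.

Use integration by parts with u = s**3 + s**2 - 4*s - 1, dv = cos(3*s) ds, so v = sin(3*s)/3.
Apply parts 3 times (tabular method): alternate signs, differentiate u down to 0, integrate dv up.

s**3*sin(3*s)/3 + s**2*sin(3*s)/3 + s**2*cos(3*s)/3 - 14*s*sin(3*s)/9 + 2*s*cos(3*s)/9 - 11*sin(3*s)/27 - 14*cos(3*s)/27 + C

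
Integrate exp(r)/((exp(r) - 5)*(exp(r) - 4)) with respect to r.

Let u = e^r, du = e^r dr.
The integral becomes ∫ du/((u-5)(u-4)); decompose into partial fractions.

log(exp(r) - 5) - log(exp(r) - 4) + C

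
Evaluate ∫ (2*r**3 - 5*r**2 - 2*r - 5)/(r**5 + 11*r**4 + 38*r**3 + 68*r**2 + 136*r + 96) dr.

Factor the denominator: (r + 1)*(r + 4)*(r + 6)*(r**2 + 4).
Partial-fraction decomposition: -(r + 6)/(16*(r**2 + 4)) - 121/(80*(r + 6)) + 41/(24*(r + 4)) - 2/(15*(r + 1)).
Integrate each term; A/(r−a) gives A·log|r−a|; the (Br+D)/(r²+p²) term gives a log and an atan.

-2*log(r + 1)/15 + 41*log(r + 4)/24 - 121*log(r + 6)/80 - log(r**2 + 4)/32 - 3*atan(r/2)/16 + C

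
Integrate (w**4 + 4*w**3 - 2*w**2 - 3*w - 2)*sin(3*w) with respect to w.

Use integration by parts with u = w**4 + 4*w**3 - 2*w**2 - 3*w - 2, dv = sin(3*w) dw, so v = -cos(3*w)/3.
Apply parts 4 times (tabular method): alternate signs, differentiate u down to 0, integrate dv up.

-w**4*cos(3*w)/3 + 4*w**3*sin(3*w)/9 - 4*w**3*cos(3*w)/3 + 4*w**2*sin(3*w)/3 + 10*w**2*cos(3*w)/9 - 20*w*sin(3*w)/27 + 17*w*cos(3*w)/9 - 17*sin(3*w)/27 + 34*cos(3*w)/81 + C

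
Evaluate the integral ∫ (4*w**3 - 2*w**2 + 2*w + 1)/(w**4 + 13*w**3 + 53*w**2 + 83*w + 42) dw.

-7*log(w + 1)/12 + 43*log(w + 2)/5 - 131*log(w + 3)/8 + 1483*log(w + 7)/120 + C

Factor the denominator: (w + 1)*(w + 2)*(w + 3)*(w + 7).
Partial-fraction decomposition: 1483/(120*(w + 7)) - 131/(8*(w + 3)) + 43/(5*(w + 2)) - 7/(12*(w + 1)).
Integrate each term: A/(w−a) contributes A·log|w−a|.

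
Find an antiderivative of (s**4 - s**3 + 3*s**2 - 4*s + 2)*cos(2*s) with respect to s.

s**4*sin(2*s)/2 - s**3*sin(2*s)/2 + s**3*cos(2*s) - 3*s**2*cos(2*s)/4 - 5*s*sin(2*s)/4 + sin(2*s) - 5*cos(2*s)/8 + C

Use integration by parts with u = s**4 - s**3 + 3*s**2 - 4*s + 2, dv = cos(2*s) ds, so v = sin(2*s)/2.
Apply parts 4 times (tabular method): alternate signs, differentiate u down to 0, integrate dv up.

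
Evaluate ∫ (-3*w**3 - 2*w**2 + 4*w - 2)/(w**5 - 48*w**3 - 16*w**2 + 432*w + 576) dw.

-349*log(w - 6)/768 + 7*log(w - 4)/24 - 95*log(w + 2)/768 + 55*log(w + 6)/192 - 1/(32*w + 64) + C

Factor the denominator: (w - 6)*(w - 4)*(w + 2)**2*(w + 6).
Partial-fraction decomposition: 55/(192*(w + 6)) - 95/(768*(w + 2)) + 1/(32*(w + 2)**2) + 7/(24*(w - 4)) - 349/(768*(w - 6)).
Integrate each term; A/(w−a) gives A·log|w−a|; A/(w−a)² gives −A/(w−a).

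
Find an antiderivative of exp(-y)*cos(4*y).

Let I denote the integral. Integrate by parts with u = cos(4*y), dv = exp(-y) dy, so v = -exp(-y): I = -exp(-y)*cos(4*y) − 4·∫ exp(-y)*sin(4*y) dy.
Apply parts again with u = sin(4*y), dv = exp(-y) dy: ∫ exp(-y)*sin(4*y) dy = -exp(-y)*sin(4*y) + 4·I. Substituting back brings back I: I = 4*exp(-y)*sin(4*y) - exp(-y)*cos(4*y) − 16·I.
Solving for I: (1 + 16)·I equals the remaining terms, so I = (1/17)·(4*exp(-y)*sin(4*y) - exp(-y)*cos(4*y)).

4*exp(-y)*sin(4*y)/17 - exp(-y)*cos(4*y)/17 + C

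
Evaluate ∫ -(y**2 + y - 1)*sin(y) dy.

Use integration by parts with u = y**2 + y - 1, dv = -sin(y) dy, so v = cos(y).
Apply parts 2 times (tabular method): alternate signs, differentiate u down to 0, integrate dv up.

y**2*cos(y) - 2*y*sin(y) + y*cos(y) - sin(y) - 3*cos(y) + C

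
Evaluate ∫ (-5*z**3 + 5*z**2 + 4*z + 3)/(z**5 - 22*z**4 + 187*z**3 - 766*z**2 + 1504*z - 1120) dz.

Factor the denominator: (z - 7)*(z - 5)*(z - 4)**2*(z - 2).
Partial-fraction decomposition: -3/(20*(z - 2)) - 2281/(36*(z - 4)) - 221/(6*(z - 4)**2) + 159/(2*(z - 5)) - 1439/(90*(z - 7)).
Integrate each term; A/(z−a) gives A·log|z−a|; A/(z−a)² gives −A/(z−a).

-1439*log(z - 7)/90 + 159*log(z - 5)/2 - 2281*log(z - 4)/36 - 3*log(z - 2)/20 + 221/(6*z - 24) + C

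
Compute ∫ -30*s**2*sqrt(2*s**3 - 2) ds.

Let u = 2*s**3 - 2, so du = (6*s**2) ds.
Rewriting, the integral becomes -5·∫ √u du = -5·(2/3)u^(3/2).
Substituting back, u = 2*s**3 - 2.

-10*(2*s**3 - 2)**(3/2)/3 + C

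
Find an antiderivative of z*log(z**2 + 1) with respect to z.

Let u = z**2 + 1, so du = (2*z) dz.
The integral becomes (1/2)·∫ log(u) du; integrate by parts with u′=log(u), dv′=du.

z**2*log(z**2 + 1)/2 - z**2/2 + log(z**2 + 1)/2 + C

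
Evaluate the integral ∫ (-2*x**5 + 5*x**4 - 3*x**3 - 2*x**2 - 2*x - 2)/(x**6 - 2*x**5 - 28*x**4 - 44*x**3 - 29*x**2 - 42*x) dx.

log(x)/21 - 632*log(x - 7)/875 + 9*log(x + 2)/5 - 479*log(x + 3)/150 + 17*log(x**2 + 1)/500 + 19*atan(x)/250 + C

Factor the denominator: x*(x - 7)*(x + 2)*(x + 3)*(x**2 + 1).
Partial-fraction decomposition: (17*x + 19)/(250*(x**2 + 1)) - 479/(150*(x + 3)) + 9/(5*(x + 2)) - 632/(875*(x - 7)) + 1/(21*x).
Integrate each term; A/(x−a) gives A·log|x−a|; the (Bx+D)/(x²+p²) term gives a log and an atan.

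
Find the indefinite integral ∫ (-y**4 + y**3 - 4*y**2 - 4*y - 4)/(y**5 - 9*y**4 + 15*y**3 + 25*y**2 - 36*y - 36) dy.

Factor the denominator: (y - 6)*(y - 3)*(y - 2)*(y + 1)**2.
Partial-fraction decomposition: -31/(392*(y + 1)) + 1/(14*(y + 1)**2) - 1/(y - 2) + 53/(24*(y - 3)) - 313/(147*(y - 6)).
Integrate each term; A/(y−a) gives A·log|y−a|; A/(y−a)² gives −A/(y−a).

-313*log(y - 6)/147 + 53*log(y - 3)/24 - log(y - 2) - 31*log(y + 1)/392 - 1/(14*y + 14) + C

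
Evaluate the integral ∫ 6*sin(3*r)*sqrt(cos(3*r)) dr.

Let u = cos(3*r), so du = (-3*sin(3*r)) dr.
Rewriting, the integral becomes -2·∫ √u du = -2·(2/3)u^(3/2).
Substituting back, u = cos(3*r).

-4*cos(3*r)**(3/2)/3 + C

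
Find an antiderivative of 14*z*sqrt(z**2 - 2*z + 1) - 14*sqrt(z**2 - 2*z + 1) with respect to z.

Let u = z**2 - 2*z + 1, so du = (2*z - 2) dz.
Rewriting, the integral becomes 7·∫ √u du = 7·(2/3)u^(3/2).
Substituting back, u = z**2 - 2*z + 1.

14*(z**2 - 2*z + 1)**(3/2)/3 + C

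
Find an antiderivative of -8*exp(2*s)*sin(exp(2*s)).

4*cos(exp(2*s)) + C

Let u = exp(2*s), so du = (2*exp(2*s)) ds.
Rewriting, the integral becomes -4·∫ sin(u) du = -4·-cos(u).
Substituting back, u = exp(2*s).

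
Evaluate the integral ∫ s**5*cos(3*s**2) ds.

Let u = s², du = 2s ds; rewrite as (1/2)∫ u^2·cos(3u) du.
Now integrate by parts 2 times.

s**4*sin(3*s**2)/6 + s**2*cos(3*s**2)/9 - sin(3*s**2)/27 + C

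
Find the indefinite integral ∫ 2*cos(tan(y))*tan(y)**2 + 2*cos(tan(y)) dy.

Let u = tan(y), so du = (tan(y)**2 + 1) dy.
Rewriting, the integral becomes 2·∫ cos(u) du = 2·sin(u).
Substituting back, u = tan(y).

2*sin(tan(y)) + C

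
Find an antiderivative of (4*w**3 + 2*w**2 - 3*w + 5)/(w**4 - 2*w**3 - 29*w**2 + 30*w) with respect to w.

Factor the denominator: w*(w - 6)*(w - 1)*(w + 5).
Partial-fraction decomposition: 43/(33*(w + 5)) - 4/(15*(w - 1)) + 923/(330*(w - 6)) + 1/(6*w).
Integrate each term: A/(w−a) contributes A·log|w−a|.

log(w)/6 + 923*log(w - 6)/330 - 4*log(w - 1)/15 + 43*log(w + 5)/33 + C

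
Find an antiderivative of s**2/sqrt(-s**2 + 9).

-s*sqrt(-s**2 + 9)/2 + 9*asin(s/3)/2 + C

Substitute s = 3·sin(θ), so ds = 3·cos(θ) dθ and the radical becomes sqrt(-s**2 + 9) = 3·cos(θ) by the Pythagorean identity.
Integrate the resulting trig expression in θ, then back-substitute θ = asin(s/3), sin(θ) = s/3, cos(θ) = sqrt(-s**2 + 9)/3 (absorbing any constant into C).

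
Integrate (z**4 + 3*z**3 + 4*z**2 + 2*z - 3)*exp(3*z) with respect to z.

Use integration by parts with u = z**4 + 3*z**3 + 4*z**2 + 2*z - 3, dv = exp(3*z) dz, so v = exp(3*z)/3.
Apply parts 4 times (tabular method): alternate signs, differentiate u down to 0, integrate dv up.

(27*z**4 + 45*z**3 + 63*z**2 + 12*z - 85)*exp(3*z)/81 + C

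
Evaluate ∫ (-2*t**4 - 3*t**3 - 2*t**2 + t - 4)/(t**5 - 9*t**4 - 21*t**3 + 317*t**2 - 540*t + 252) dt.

Factor the denominator: (t - 7)*(t - 6)*(t - 1)**2*(t + 6).
Partial-fraction decomposition: -1013/(3822*(t + 6)) - 467/(4410*(t - 1)) - 1/(21*(t - 1)**2) + 331/(30*(t - 6)) - 2963/(234*(t - 7)).
Integrate each term; A/(t−a) gives A·log|t−a|; A/(t−a)² gives −A/(t−a).

-2963*log(t - 7)/234 + 331*log(t - 6)/30 - 467*log(t - 1)/4410 - 1013*log(t + 6)/3822 + 1/(21*t - 21) + C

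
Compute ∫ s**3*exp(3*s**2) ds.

Let u = s², du = 2s ds; rewrite as (1/2)∫ u^1·exp(3u) du.
Now integrate by parts 1 time.

(3*s**2 - 1)*exp(3*s**2)/18 + C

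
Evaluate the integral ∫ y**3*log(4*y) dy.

y**4*(log(y) + 2*log(2))/4 - y**4/16 + C

Use integration by parts with u = log(4*y), dv = y**3 dy.
Then du = 1/y dy and v = y**4/4.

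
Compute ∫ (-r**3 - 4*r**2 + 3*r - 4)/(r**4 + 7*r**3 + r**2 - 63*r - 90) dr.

-29*log(r - 3)/120 + 6*log(r + 2)/5 - 11*log(r + 3)/6 - log(r + 5)/8 + C

Factor the denominator: (r - 3)*(r + 2)*(r + 3)*(r + 5).
Partial-fraction decomposition: -1/(8*(r + 5)) - 11/(6*(r + 3)) + 6/(5*(r + 2)) - 29/(120*(r - 3)).
Integrate each term: A/(r−a) contributes A·log|r−a|.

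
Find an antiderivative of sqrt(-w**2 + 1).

Substitute w = sin(θ), so dw = cos(θ) dθ and the radical becomes sqrt(-w**2 + 1) = cos(θ) by the Pythagorean identity.
Integrate the resulting trig expression in θ, then back-substitute θ = asin(w), sin(θ) = w, cos(θ) = sqrt(-w**2 + 1) (absorbing any constant into C).

w*sqrt(-w**2 + 1)/2 + asin(w)/2 + C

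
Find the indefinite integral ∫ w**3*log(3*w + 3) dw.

w**4*log(3*w + 3)/4 - w**4/16 + w**3/12 - w**2/8 + w/4 - log(w + 1)/4 + C

Use integration by parts with u = log(3*w + 3), dv = w**3 dw.
Then du = 3/(3*w + 3) dw and v = w**4/4.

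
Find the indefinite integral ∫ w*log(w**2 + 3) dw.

w**2*log(w**2 + 3)/2 - w**2/2 + 3*log(w**2 + 3)/2 + C

Let u = w**2 + 3, so du = (2*w) dw.
The integral becomes (1/2)·∫ log(u) du; integrate by parts with u′=log(u), dv′=du.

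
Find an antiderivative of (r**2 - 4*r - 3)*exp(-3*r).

Use integration by parts with u = r**2 - 4*r - 3, dv = exp(-3*r) dr, so v = -exp(-3*r)/3.
Apply parts 2 times (tabular method): alternate signs, differentiate u down to 0, integrate dv up.

(-9*r**2 + 30*r + 37)*exp(-3*r)/27 + C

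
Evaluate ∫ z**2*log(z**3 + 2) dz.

Let u = z**3 + 2, so du = (3*z**2) dz.
The integral becomes (1/3)·∫ log(u) du; integrate by parts with u′=log(u), dv′=du.

z**3*log(z**3 + 2)/3 - z**3/3 + 2*log(z**3 + 2)/3 + C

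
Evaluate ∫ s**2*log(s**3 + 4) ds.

Let u = s**3 + 4, so du = (3*s**2) ds.
The integral becomes (1/3)·∫ log(u) du; integrate by parts with u′=log(u), dv′=du.

s**3*log(s**3 + 4)/3 - s**3/3 + 4*log(s**3 + 4)/3 + C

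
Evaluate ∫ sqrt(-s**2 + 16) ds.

Substitute s = 4·sin(θ), so ds = 4·cos(θ) dθ and the radical becomes sqrt(-s**2 + 16) = 4·cos(θ) by the Pythagorean identity.
Integrate the resulting trig expression in θ, then back-substitute θ = asin(s/4), sin(θ) = s/4, cos(θ) = sqrt(-s**2 + 16)/4 (absorbing any constant into C).

s*sqrt(-s**2 + 16)/2 + 8*asin(s/4) + C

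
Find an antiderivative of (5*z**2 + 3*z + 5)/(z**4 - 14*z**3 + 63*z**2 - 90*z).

-log(z)/18 + 203*log(z - 6)/18 - 29*log(z - 5)/2 + 59*log(z - 3)/18 + C

Factor the denominator: z*(z - 6)*(z - 5)*(z - 3).
Partial-fraction decomposition: 59/(18*(z - 3)) - 29/(2*(z - 5)) + 203/(18*(z - 6)) - 1/(18*z).
Integrate each term: A/(z−a) contributes A·log|z−a|.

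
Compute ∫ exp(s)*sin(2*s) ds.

Let I denote the integral. Integrate by parts with u = sin(2*s), dv = exp(s) ds, so v = exp(s): I = exp(s)*sin(2*s) − 2·∫ exp(s)*cos(2*s) ds.
Apply parts again with u = cos(2*s), dv = exp(s) ds: ∫ exp(s)*cos(2*s) ds = exp(s)*cos(2*s) + 2·I. Substituting back brings back I: I = exp(s)*sin(2*s) - 2*exp(s)*cos(2*s) − 4·I.
Solving for I: (1 + 4)·I equals the remaining terms, so I = (1/5)·(exp(s)*sin(2*s) - 2*exp(s)*cos(2*s)).

exp(s)*sin(2*s)/5 - 2*exp(s)*cos(2*s)/5 + C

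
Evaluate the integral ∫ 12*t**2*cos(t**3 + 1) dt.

4*sin(t**3 + 1) + C

Let u = t**3 + 1, so du = (3*t**2) dt.
Rewriting, the integral becomes 4·∫ cos(u) du = 4·sin(u).
Substituting back, u = t**3 + 1.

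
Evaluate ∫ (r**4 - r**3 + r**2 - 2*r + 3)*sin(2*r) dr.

-r**4*cos(2*r)/2 + r**3*sin(2*r) + r**3*cos(2*r)/2 - 3*r**2*sin(2*r)/4 + r**2*cos(2*r) - r*sin(2*r) + r*cos(2*r)/4 - sin(2*r)/8 - 2*cos(2*r) + C

Use integration by parts with u = r**4 - r**3 + r**2 - 2*r + 3, dv = sin(2*r) dr, so v = -cos(2*r)/2.
Apply parts 4 times (tabular method): alternate signs, differentiate u down to 0, integrate dv up.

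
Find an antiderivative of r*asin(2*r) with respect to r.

Use integration by parts with u = arcsin(2*r), dv = r dr.
Then du = 2/sqrt(-4*r**2 + 1) dr.

r**2*asin(2*r)/2 + r*sqrt(-4*r**2 + 1)/8 - asin(2*r)/16 + C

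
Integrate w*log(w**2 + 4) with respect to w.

w**2*log(w**2 + 4)/2 - w**2/2 + 2*log(w**2 + 4) + C

Let u = w**2 + 4, so du = (2*w) dw.
The integral becomes (1/2)·∫ log(u) du; integrate by parts with u′=log(u), dv′=du.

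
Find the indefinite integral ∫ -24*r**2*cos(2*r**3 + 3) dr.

-4*sin(2*r**3 + 3) + C

Let u = 2*r**3 + 3, so du = (6*r**2) dr.
Rewriting, the integral becomes -4·∫ cos(u) du = -4·sin(u).
Substituting back, u = 2*r**3 + 3.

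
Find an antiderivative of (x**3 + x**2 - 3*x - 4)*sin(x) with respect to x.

-x**3*cos(x) + 3*x**2*sin(x) - x**2*cos(x) + 2*x*sin(x) + 9*x*cos(x) - 9*sin(x) + 6*cos(x) + C

Use integration by parts with u = x**3 + x**2 - 3*x - 4, dv = sin(x) dx, so v = -cos(x).
Apply parts 3 times (tabular method): alternate signs, differentiate u down to 0, integrate dv up.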